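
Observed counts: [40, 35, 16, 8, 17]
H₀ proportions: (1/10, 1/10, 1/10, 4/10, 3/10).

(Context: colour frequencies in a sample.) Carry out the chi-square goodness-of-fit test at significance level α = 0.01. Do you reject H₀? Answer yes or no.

n = 116; E_i = n·p_i = [11.60, 11.60, 11.60, 46.40, 34.80]
χ² = (40−11.60)²/11.60 + (35−11.60)²/11.60 + (16−11.60)²/11.60 + (8−46.40)²/46.40 + (17−34.80)²/34.80 = 159.2874
df = 4
p-value (upper-tail) = 0.00000
At α=0.01: p < α → reject H₀

reject H₀: yes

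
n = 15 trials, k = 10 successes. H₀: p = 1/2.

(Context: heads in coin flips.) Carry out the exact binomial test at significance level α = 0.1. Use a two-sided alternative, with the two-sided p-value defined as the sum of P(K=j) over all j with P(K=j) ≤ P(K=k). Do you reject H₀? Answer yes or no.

Exact binomial: n=15, k=10, p₀=1/2=0.5000
P(X=j) = C(n,j)·p₀^j·(1−p₀)^(n−j); p = Σ P(X=j) over j with P(X=j) ≤ P(X=10)
p-value (two-sided) = 0.30176
At α=0.1: p ≥ α → fail to reject H₀

reject H₀: no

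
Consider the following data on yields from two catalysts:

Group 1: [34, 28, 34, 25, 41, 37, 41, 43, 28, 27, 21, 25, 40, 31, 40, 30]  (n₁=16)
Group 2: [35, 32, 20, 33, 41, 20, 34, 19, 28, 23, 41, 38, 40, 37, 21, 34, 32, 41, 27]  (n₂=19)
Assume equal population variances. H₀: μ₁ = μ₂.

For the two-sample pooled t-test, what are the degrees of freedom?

df = n₁ + n₂ − 2 = 16 + 19 − 2 = 33

degrees of freedom = 33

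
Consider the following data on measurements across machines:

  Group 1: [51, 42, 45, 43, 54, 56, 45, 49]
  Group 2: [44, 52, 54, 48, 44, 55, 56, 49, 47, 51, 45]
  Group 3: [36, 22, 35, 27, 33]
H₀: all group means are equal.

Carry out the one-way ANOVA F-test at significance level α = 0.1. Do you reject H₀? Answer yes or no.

Group means [48.12, 49.55, 30.60], grand mean 45.125
SSB = Σnᵢ(x̄ᵢ−x̄)² = 1341.823; SSW = ΣΣ(x−x̄ᵢ)² = 520.802
MSB = 1341.823/2 = 670.9114; MSW = 520.802/21 = 24.8001
F = MSB/MSW = 27.0528
df = (2, 21)
p-value (upper-tail) = 0.00000
At α=0.1: p < α → reject H₀

reject H₀: yes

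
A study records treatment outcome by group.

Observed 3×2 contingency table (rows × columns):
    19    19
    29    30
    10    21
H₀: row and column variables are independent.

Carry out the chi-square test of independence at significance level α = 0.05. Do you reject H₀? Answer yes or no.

Row totals [38, 59, 31], col totals [58, 70], n=128
χ² = (19−17.22)²/17.22 + (19−20.78)²/20.78 + (29−26.73)²/26.73 + (30−32.27)²/32.27 + (10−14.05)²/14.05 + (21−16.95)²/16.95 = 2.8200
df = 2
p-value (upper-tail) = 0.24415
At α=0.05: p ≥ α → fail to reject H₀

reject H₀: no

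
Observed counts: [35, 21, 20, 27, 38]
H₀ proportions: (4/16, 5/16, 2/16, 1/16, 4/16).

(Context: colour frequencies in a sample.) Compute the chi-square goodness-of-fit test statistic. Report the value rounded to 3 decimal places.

n = 141; E_i = n·p_i = [35.25, 44.06, 17.62, 8.81, 35.25]
χ² = (35−35.25)²/35.25 + (21−44.06)²/44.06 + (20−17.62)²/17.62 + (27−8.81)²/8.81 + (38−35.25)²/35.25 = 50.1433
df = 4

test statistic = 50.143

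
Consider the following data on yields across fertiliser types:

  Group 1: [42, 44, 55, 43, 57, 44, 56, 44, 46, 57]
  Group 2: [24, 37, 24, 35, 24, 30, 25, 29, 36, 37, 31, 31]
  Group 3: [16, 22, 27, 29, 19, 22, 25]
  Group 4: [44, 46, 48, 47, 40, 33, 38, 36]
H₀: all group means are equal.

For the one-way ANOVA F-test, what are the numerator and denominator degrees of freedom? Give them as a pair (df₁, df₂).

k = 4 groups, N = 37 total
df = (k−1, N−k) = (4−1, 37−4) = (3, 33)

degrees of freedom = [3, 33]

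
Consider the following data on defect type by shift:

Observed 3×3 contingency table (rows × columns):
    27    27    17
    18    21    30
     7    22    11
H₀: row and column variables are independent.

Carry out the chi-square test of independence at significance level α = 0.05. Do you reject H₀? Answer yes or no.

reject H₀: yes

Row totals [71, 69, 40], col totals [52, 70, 58], n=180
χ² = (27−20.51)²/20.51 + (27−27.61)²/27.61 + (17−22.88)²/22.88 + (18−19.93)²/19.93 + (21−26.83)²/26.83 + (30−22.23)²/22.23 + (7−11.56)²/11.56 + (22−15.56)²/15.56 + (11−12.89)²/12.89 = 12.4878
df = 4
p-value (upper-tail) = 0.01407
At α=0.05: p < α → reject H₀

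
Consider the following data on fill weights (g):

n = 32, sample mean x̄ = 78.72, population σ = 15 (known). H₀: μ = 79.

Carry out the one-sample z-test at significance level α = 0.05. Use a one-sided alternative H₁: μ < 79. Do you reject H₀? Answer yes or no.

reject H₀: no

SE = σ/√n = 15/√32 = 2.6517
z = (x̄−μ₀)/SE = (78.72−79)/2.6517 = -0.1056
p-value (one-sided, H₁ less) = 0.45795
At α=0.05: p ≥ α → fail to reject H₀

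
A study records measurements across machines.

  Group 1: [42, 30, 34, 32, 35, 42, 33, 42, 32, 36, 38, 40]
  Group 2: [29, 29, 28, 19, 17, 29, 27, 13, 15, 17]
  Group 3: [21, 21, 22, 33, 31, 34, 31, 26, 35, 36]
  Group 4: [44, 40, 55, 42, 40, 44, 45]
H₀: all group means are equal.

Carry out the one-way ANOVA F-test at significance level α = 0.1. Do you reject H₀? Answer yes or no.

reject H₀: yes

Group means [36.33, 22.30, 29.00, 44.29], grand mean 32.282
SSB = Σnᵢ(x̄ᵢ−x̄)² = 2309.702; SSW = ΣΣ(x−x̄ᵢ)² = 1082.195
MSB = 2309.702/3 = 769.9007; MSW = 1082.195/35 = 30.9199
F = MSB/MSW = 24.8999
df = (3, 35)
p-value (upper-tail) = 0.00000
At α=0.1: p < α → reject H₀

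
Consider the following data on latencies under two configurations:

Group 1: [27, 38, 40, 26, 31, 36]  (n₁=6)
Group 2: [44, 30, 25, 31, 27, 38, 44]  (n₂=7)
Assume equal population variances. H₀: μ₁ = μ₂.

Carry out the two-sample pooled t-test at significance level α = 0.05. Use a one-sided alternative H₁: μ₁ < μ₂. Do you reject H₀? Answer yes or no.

x̄₁=33.000, s₁=5.865, n₁=6
x̄₂=34.143, s₂=7.862, n₂=7
s_p² = [5·5.865² + 6·7.862²]/11 = 49.3506
SE = √(s_p²·(1/6+1/7)) = 3.9084
t = (33.000−34.143)/3.9084 = -0.2924
df = 11
p-value (one-sided, H₁ less) = 0.38771
At α=0.05: p ≥ α → fail to reject H₀

reject H₀: no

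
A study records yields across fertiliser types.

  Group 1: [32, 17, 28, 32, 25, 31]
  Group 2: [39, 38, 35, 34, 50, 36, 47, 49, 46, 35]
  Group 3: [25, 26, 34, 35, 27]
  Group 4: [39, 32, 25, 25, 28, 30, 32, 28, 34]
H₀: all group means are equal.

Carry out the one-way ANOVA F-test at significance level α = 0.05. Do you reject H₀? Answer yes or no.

reject H₀: yes

Group means [27.50, 40.90, 29.40, 30.33], grand mean 33.133
SSB = Σnᵢ(x̄ᵢ−x̄)² = 933.867; SSW = ΣΣ(x−x̄ᵢ)² = 785.600
MSB = 933.867/3 = 311.2889; MSW = 785.600/26 = 30.2154
F = MSB/MSW = 10.3023
df = (3, 26)
p-value (upper-tail) = 0.00012
At α=0.05: p < α → reject H₀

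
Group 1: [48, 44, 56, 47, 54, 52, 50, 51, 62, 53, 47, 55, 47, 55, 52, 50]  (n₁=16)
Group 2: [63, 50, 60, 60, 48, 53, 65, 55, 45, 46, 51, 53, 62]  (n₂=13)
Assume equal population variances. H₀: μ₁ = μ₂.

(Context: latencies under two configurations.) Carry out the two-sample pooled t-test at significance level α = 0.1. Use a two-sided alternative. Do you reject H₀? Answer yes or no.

reject H₀: no

x̄₁=51.438, s₁=4.457, n₁=16
x̄₂=54.692, s₂=6.713, n₂=13
s_p² = [15·4.457² + 12·6.713²]/27 = 31.0632
SE = √(s_p²·(1/16+1/13)) = 2.0811
t = (51.438−54.692)/2.0811 = -1.5640
df = 27
p-value (two-sided) = 0.12947
At α=0.1: p ≥ α → fail to reject H₀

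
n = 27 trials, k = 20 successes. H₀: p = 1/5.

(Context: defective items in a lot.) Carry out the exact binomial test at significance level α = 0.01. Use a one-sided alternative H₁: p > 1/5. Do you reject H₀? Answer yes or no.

Exact binomial: n=27, k=20, p₀=1/5=0.2000
P(X≥20) from Σ C(n,i)·p₀^i·(1−p₀)^(n−i)
p-value (one-sided, H₁ greater) = 0.00000
At α=0.01: p < α → reject H₀

reject H₀: yes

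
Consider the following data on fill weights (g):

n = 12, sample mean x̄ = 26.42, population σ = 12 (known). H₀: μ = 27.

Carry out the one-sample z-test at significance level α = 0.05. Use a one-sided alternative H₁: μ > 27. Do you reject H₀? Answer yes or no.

reject H₀: no

SE = σ/√n = 12/√12 = 3.4641
z = (x̄−μ₀)/SE = (26.42−27)/3.4641 = -0.1674
p-value (one-sided, H₁ greater) = 0.56648
At α=0.05: p ≥ α → fail to reject H₀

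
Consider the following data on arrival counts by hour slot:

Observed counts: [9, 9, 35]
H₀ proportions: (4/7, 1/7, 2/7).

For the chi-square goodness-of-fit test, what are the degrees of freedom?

df = k − 1 = 3 − 1 = 2

degrees of freedom = 2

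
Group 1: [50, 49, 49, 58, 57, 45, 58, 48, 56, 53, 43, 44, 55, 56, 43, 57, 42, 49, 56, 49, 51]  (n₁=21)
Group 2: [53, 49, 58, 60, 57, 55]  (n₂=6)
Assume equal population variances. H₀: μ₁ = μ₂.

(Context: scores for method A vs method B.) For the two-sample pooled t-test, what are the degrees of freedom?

degrees of freedom = 25

df = n₁ + n₂ − 2 = 21 + 6 − 2 = 25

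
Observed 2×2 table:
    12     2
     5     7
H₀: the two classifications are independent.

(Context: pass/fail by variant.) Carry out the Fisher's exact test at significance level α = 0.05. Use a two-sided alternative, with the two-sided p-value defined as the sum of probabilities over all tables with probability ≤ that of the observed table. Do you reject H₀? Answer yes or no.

Margins: r₁=14, r₂=12, c₁=17, c₂=9, n=26
p_obs = C(14,12)·C(12,5)/C(26,17); sum pmf over tables with pmf ≤ p_obs
p-value (two-sided) = 0.03753
At α=0.05: p < α → reject H₀

reject H₀: yes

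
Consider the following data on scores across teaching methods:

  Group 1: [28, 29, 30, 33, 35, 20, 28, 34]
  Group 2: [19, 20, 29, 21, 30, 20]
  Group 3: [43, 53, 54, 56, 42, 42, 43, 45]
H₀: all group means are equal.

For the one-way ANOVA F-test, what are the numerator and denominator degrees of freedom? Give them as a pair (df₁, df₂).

k = 3 groups, N = 22 total
df = (k−1, N−k) = (3−1, 22−3) = (2, 19)

degrees of freedom = [2, 19]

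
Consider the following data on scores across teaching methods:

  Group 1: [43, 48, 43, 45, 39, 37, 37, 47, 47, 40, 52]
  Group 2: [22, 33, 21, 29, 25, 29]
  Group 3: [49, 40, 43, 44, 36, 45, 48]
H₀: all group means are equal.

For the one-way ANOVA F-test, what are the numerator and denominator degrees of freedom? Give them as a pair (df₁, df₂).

degrees of freedom = [2, 21]

k = 3 groups, N = 24 total
df = (k−1, N−k) = (3−1, 24−3) = (2, 21)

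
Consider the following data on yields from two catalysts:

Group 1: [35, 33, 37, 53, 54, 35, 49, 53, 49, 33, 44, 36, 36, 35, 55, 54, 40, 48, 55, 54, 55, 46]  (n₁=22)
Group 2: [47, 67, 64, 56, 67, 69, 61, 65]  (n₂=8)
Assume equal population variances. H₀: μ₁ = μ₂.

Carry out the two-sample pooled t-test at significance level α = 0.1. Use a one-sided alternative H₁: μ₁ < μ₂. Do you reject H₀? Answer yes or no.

reject H₀: yes

x̄₁=44.955, s₁=8.599, n₁=22
x̄₂=62.000, s₂=7.309, n₂=8
s_p² = [21·8.599² + 7·7.309²]/28 = 68.8198
SE = √(s_p²·(1/22+1/8)) = 3.4250
t = (44.955−62.000)/3.4250 = -4.9768
df = 28
p-value (one-sided, H₁ less) = 0.00001
At α=0.1: p < α → reject H₀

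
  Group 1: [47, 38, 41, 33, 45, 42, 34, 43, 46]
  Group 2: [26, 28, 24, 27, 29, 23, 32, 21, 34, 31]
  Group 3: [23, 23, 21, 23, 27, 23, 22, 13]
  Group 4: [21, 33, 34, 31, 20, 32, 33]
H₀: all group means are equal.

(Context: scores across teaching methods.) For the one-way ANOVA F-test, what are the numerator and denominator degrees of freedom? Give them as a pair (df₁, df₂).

degrees of freedom = [3, 30]

k = 4 groups, N = 34 total
df = (k−1, N−k) = (4−1, 34−4) = (3, 30)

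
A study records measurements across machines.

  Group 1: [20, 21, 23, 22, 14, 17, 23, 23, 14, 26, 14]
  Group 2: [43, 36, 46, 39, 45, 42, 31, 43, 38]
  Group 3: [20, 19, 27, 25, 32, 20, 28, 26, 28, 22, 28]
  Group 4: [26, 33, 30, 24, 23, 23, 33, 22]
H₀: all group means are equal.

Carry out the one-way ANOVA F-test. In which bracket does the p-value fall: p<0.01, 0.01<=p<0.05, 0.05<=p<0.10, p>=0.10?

p-value bracket: p<0.01

Group means [19.73, 40.33, 25.00, 26.75], grand mean 27.410
SSB = Σnᵢ(x̄ᵢ−x̄)² = 2219.754; SSW = ΣΣ(x−x̄ᵢ)² = 691.682
MSB = 2219.754/3 = 739.9180; MSW = 691.682/35 = 19.7623
F = MSB/MSW = 37.4408
df = (3, 35)
p-value (upper-tail) = 0.00000
→ bracket: p<0.01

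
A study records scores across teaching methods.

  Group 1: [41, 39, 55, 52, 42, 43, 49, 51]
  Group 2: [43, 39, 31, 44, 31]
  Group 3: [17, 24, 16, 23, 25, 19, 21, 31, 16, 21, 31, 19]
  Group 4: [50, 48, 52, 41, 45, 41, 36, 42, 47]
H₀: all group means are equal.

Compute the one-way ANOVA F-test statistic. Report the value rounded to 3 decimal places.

Group means [46.50, 37.60, 21.92, 44.67], grand mean 36.029
SSB = Σnᵢ(x̄ᵢ−x̄)² = 3950.854; SSW = ΣΣ(x−x̄ᵢ)² = 908.117
MSB = 3950.854/3 = 1316.9513; MSW = 908.117/30 = 30.2706
F = MSB/MSW = 43.5060
df = (3, 30)

test statistic = 43.506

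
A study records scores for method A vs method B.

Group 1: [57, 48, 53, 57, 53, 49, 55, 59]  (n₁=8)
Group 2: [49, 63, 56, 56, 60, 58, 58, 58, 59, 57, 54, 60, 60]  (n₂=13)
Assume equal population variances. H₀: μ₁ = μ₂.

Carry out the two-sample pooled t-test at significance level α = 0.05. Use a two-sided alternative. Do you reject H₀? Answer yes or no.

x̄₁=53.875, s₁=3.907, n₁=8
x̄₂=57.538, s₂=3.431, n₂=13
s_p² = [7·3.907² + 12·3.431²]/19 = 13.0582
SE = √(s_p²·(1/8+1/13)) = 1.6238
t = (53.875−57.538)/1.6238 = -2.2561
df = 19
p-value (two-sided) = 0.03604
At α=0.05: p < α → reject H₀

reject H₀: yes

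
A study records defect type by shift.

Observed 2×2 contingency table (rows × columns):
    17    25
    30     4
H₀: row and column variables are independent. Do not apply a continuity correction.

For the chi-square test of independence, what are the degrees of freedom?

df = (r−1)(c−1) = (2−1)·(2−1) = 1

degrees of freedom = 1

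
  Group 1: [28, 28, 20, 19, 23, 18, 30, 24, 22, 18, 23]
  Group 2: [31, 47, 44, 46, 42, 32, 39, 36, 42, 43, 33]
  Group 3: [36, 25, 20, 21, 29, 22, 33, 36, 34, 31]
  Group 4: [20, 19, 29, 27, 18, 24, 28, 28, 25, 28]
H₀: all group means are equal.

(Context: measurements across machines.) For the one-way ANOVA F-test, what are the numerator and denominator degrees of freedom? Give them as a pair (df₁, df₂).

degrees of freedom = [3, 38]

k = 4 groups, N = 42 total
df = (k−1, N−k) = (4−1, 42−4) = (3, 38)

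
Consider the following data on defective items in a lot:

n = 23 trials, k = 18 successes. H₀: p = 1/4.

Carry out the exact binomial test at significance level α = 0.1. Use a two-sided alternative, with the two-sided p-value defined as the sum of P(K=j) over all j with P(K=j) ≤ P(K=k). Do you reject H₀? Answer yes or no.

Exact binomial: n=23, k=18, p₀=1/4=0.2500
P(X=j) = C(n,j)·p₀^j·(1−p₀)^(n−j); p = Σ P(X=j) over j with P(X=j) ≤ P(X=18)
p-value (two-sided) = 0.00000
At α=0.1: p < α → reject H₀

reject H₀: yes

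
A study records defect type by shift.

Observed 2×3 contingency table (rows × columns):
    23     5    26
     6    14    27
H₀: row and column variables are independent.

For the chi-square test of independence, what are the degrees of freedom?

degrees of freedom = 2

df = (r−1)(c−1) = (2−1)·(3−1) = 2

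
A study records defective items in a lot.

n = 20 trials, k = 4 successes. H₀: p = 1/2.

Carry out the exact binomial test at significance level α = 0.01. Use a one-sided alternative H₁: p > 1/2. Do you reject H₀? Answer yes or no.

Exact binomial: n=20, k=4, p₀=1/2=0.5000
P(X≥4) from Σ C(n,i)·p₀^i·(1−p₀)^(n−i)
p-value (one-sided, H₁ greater) = 0.99871
At α=0.01: p ≥ α → fail to reject H₀

reject H₀: no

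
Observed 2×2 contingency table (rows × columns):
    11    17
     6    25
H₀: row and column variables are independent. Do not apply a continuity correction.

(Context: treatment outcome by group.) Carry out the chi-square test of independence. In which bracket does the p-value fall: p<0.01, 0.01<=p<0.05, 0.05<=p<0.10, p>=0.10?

p-value bracket: 0.05<=p<0.10

Row totals [28, 31], col totals [17, 42], n=59
χ² = (11−8.07)²/8.07 + (17−19.93)²/19.93 + (6−8.93)²/8.93 + (25−22.07)²/22.07 = 2.8492
df = 1
p-value (upper-tail) = 0.09142
→ bracket: 0.05<=p<0.10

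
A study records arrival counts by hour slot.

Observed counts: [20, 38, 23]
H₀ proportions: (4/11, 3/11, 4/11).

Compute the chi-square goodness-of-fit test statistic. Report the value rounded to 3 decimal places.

test statistic = 15.906

n = 81; E_i = n·p_i = [29.45, 22.09, 29.45]
χ² = (20−29.45)²/29.45 + (38−22.09)²/22.09 + (23−29.45)²/29.45 = 15.9064
df = 2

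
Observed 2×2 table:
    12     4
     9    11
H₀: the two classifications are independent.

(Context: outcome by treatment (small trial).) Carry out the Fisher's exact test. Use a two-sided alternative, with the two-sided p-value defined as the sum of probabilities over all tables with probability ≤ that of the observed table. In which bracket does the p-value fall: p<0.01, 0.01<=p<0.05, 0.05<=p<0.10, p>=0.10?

p-value bracket: 0.05<=p<0.10

Margins: r₁=16, r₂=20, c₁=21, c₂=15, n=36
p_obs = C(16,12)·C(20,9)/C(36,21); sum pmf over tables with pmf ≤ p_obs
p-value (two-sided) = 0.09585
→ bracket: 0.05<=p<0.10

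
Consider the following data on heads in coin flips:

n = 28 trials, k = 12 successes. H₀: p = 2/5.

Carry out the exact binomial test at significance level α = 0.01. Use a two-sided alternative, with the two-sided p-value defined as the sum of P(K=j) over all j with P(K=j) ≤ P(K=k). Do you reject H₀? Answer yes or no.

Exact binomial: n=28, k=12, p₀=2/5=0.4000
P(X=j) = C(n,j)·p₀^j·(1−p₀)^(n−j); p = Σ P(X=j) over j with P(X=j) ≤ P(X=12)
p-value (two-sided) = 0.84754
At α=0.01: p ≥ α → fail to reject H₀

reject H₀: no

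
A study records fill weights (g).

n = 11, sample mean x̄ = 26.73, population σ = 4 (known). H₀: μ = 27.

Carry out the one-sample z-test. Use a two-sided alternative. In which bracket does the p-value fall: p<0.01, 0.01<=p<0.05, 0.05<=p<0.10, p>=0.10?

SE = σ/√n = 4/√11 = 1.2060
z = (x̄−μ₀)/SE = (26.73−27)/1.2060 = -0.2239
p-value (two-sided) = 0.82286
→ bracket: p>=0.10

p-value bracket: p>=0.10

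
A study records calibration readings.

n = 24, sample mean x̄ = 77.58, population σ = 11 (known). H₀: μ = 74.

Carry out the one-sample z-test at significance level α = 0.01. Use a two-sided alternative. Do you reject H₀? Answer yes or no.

SE = σ/√n = 11/√24 = 2.2454
z = (x̄−μ₀)/SE = (77.58−74)/2.2454 = 1.5944
p-value (two-sided) = 0.11085
At α=0.01: p ≥ α → fail to reject H₀

reject H₀: no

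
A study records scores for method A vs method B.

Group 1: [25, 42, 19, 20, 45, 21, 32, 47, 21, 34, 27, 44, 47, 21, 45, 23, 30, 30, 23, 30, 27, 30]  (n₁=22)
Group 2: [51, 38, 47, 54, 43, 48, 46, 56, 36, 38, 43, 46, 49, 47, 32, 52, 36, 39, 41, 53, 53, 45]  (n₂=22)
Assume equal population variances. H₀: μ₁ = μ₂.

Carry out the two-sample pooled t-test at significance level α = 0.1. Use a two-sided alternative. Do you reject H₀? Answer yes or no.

x̄₁=31.045, s₁=9.683, n₁=22
x̄₂=45.136, s₂=6.685, n₂=22
s_p² = [21·9.683² + 21·6.685²]/42 = 69.2273
SE = √(s_p²·(1/22+1/22)) = 2.5087
t = (31.045−45.136)/2.5087 = -5.6169
df = 42
p-value (two-sided) = 0.00000
At α=0.1: p < α → reject H₀

reject H₀: yes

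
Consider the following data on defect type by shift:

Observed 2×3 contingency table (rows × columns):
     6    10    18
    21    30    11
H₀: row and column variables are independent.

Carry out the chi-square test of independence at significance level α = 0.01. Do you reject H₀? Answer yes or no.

Row totals [34, 62], col totals [27, 40, 29], n=96
χ² = (6−9.56)²/9.56 + (10−14.17)²/14.17 + (18−10.27)²/10.27 + (21−17.44)²/17.44 + (30−25.83)²/25.83 + (11−18.73)²/18.73 = 12.9587
df = 2
p-value (upper-tail) = 0.00153
At α=0.01: p < α → reject H₀

reject H₀: yes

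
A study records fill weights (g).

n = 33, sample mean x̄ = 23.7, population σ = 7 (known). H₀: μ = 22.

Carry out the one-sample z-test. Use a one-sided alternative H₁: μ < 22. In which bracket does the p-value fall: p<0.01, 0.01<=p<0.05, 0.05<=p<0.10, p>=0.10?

SE = σ/√n = 7/√33 = 1.2185
z = (x̄−μ₀)/SE = (23.7−22)/1.2185 = 1.3951
p-value (one-sided, H₁ less) = 0.91851
→ bracket: p>=0.10

p-value bracket: p>=0.10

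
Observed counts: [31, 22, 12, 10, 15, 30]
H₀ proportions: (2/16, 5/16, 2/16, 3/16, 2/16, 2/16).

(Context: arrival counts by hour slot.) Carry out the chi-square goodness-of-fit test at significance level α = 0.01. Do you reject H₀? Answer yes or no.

n = 120; E_i = n·p_i = [15.00, 37.50, 15.00, 22.50, 15.00, 15.00]
χ² = (31−15.00)²/15.00 + (22−37.50)²/37.50 + (12−15.00)²/15.00 + (10−22.50)²/22.50 + (15−15.00)²/15.00 + (30−15.00)²/15.00 = 46.0178
df = 5
p-value (upper-tail) = 0.00000
At α=0.01: p < α → reject H₀

reject H₀: yes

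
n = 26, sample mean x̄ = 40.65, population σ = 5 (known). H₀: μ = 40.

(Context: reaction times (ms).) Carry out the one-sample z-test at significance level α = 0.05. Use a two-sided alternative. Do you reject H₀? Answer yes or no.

reject H₀: no

SE = σ/√n = 5/√26 = 0.9806
z = (x̄−μ₀)/SE = (40.65−40)/0.9806 = 0.6629
p-value (two-sided) = 0.50741
At α=0.05: p ≥ α → fail to reject H₀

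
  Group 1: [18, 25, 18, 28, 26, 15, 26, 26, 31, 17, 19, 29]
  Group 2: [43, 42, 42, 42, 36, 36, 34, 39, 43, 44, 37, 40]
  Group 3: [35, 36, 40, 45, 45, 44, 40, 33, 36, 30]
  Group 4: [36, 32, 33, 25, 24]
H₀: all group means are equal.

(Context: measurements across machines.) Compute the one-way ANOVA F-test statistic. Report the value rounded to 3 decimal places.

Group means [23.17, 39.83, 38.40, 30.00], grand mean 33.077
SSB = Σnᵢ(x̄ᵢ−x̄)² = 2057.036; SSW = ΣΣ(x−x̄ᵢ)² = 801.733
MSB = 2057.036/3 = 685.6786; MSW = 801.733/35 = 22.9067
F = MSB/MSW = 29.9336
df = (3, 35)

test statistic = 29.934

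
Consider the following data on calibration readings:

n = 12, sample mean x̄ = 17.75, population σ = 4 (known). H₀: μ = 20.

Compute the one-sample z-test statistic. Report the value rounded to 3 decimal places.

SE = σ/√n = 4/√12 = 1.1547
z = (x̄−μ₀)/SE = (17.75−20)/1.1547 = -1.9486

test statistic = -1.949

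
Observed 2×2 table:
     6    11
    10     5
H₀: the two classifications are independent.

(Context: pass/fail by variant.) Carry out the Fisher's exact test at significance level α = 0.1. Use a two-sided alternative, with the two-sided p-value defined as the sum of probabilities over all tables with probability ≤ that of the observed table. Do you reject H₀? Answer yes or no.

Margins: r₁=17, r₂=15, c₁=16, c₂=16, n=32
p_obs = C(17,6)·C(15,10)/C(32,16); sum pmf over tables with pmf ≤ p_obs
p-value (two-sided) = 0.15561
At α=0.1: p ≥ α → fail to reject H₀

reject H₀: no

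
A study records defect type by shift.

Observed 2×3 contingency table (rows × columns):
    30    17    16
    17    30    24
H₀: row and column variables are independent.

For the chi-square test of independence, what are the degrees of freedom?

degrees of freedom = 2

df = (r−1)(c−1) = (2−1)·(3−1) = 2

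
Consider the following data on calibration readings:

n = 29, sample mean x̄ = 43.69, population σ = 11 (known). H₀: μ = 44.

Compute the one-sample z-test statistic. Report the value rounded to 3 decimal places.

test statistic = -0.152

SE = σ/√n = 11/√29 = 2.0426
z = (x̄−μ₀)/SE = (43.69−44)/2.0426 = -0.1518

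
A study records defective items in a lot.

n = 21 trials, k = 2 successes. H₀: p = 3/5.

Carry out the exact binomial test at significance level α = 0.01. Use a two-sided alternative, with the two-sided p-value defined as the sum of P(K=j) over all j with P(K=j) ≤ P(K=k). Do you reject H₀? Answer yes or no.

Exact binomial: n=21, k=2, p₀=3/5=0.6000
P(X=j) = C(n,j)·p₀^j·(1−p₀)^(n−j); p = Σ P(X=j) over j with P(X=j) ≤ P(X=2)
p-value (two-sided) = 0.00000
At α=0.01: p < α → reject H₀

reject H₀: yes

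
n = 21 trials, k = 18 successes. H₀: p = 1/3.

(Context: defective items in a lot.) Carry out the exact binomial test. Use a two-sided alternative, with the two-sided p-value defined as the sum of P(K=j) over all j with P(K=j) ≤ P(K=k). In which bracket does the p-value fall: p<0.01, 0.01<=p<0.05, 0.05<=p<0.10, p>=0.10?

Exact binomial: n=21, k=18, p₀=1/3=0.3333
P(X=j) = C(n,j)·p₀^j·(1−p₀)^(n−j); p = Σ P(X=j) over j with P(X=j) ≤ P(X=18)
p-value (two-sided) = 0.00000
→ bracket: p<0.01

p-value bracket: p<0.01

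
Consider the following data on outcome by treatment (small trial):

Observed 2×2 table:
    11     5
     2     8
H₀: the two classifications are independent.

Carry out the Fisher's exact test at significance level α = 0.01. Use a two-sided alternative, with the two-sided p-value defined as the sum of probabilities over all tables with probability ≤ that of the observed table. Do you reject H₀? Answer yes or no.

Margins: r₁=16, r₂=10, c₁=13, c₂=13, n=26
p_obs = C(16,11)·C(10,2)/C(26,13); sum pmf over tables with pmf ≤ p_obs
p-value (two-sided) = 0.04141
At α=0.01: p ≥ α → fail to reject H₀

reject H₀: no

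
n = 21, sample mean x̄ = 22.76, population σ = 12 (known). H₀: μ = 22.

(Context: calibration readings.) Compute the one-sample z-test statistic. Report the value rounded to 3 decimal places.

SE = σ/√n = 12/√21 = 2.6186
z = (x̄−μ₀)/SE = (22.76−22)/2.6186 = 0.2902

test statistic = 0.290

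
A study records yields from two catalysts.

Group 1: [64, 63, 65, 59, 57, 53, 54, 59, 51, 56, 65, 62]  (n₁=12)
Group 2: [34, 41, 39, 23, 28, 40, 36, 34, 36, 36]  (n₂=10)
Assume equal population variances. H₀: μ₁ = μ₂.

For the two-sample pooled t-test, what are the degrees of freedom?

df = n₁ + n₂ − 2 = 12 + 10 − 2 = 20

degrees of freedom = 20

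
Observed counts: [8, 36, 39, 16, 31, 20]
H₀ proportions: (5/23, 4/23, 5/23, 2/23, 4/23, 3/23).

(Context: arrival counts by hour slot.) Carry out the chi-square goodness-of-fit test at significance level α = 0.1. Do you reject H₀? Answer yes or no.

n = 150; E_i = n·p_i = [32.61, 26.09, 32.61, 13.04, 26.09, 19.57]
χ² = (8−32.61)²/32.61 + (36−26.09)²/26.09 + (39−32.61)²/32.61 + (16−13.04)²/13.04 + (31−26.09)²/26.09 + (20−19.57)²/19.57 = 25.1961
df = 5
p-value (upper-tail) = 0.00013
At α=0.1: p < α → reject H₀

reject H₀: yes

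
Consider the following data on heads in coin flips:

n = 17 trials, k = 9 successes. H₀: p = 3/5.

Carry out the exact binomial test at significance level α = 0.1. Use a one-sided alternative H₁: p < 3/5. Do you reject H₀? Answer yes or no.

reject H₀: no

Exact binomial: n=17, k=9, p₀=3/5=0.6000
P(X≤9) from Σ C(n,i)·p₀^i·(1−p₀)^(n−i)
p-value (one-sided, H₁ less) = 0.35949
At α=0.1: p ≥ α → fail to reject H₀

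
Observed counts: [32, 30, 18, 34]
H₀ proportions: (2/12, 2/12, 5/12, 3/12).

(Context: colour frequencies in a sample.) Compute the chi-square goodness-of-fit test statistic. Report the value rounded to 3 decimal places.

test statistic = 34.646

n = 114; E_i = n·p_i = [19.00, 19.00, 47.50, 28.50]
χ² = (32−19.00)²/19.00 + (30−19.00)²/19.00 + (18−47.50)²/47.50 + (34−28.50)²/28.50 = 34.6456
df = 3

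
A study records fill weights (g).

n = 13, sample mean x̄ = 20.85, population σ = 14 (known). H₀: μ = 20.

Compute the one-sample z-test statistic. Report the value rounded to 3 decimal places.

SE = σ/√n = 14/√13 = 3.8829
z = (x̄−μ₀)/SE = (20.85−20)/3.8829 = 0.2189

test statistic = 0.219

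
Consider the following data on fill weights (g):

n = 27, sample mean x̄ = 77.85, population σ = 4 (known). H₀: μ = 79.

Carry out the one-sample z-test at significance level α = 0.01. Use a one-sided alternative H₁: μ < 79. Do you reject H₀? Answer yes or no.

SE = σ/√n = 4/√27 = 0.7698
z = (x̄−μ₀)/SE = (77.85−79)/0.7698 = -1.4939
p-value (one-sided, H₁ less) = 0.06760
At α=0.01: p ≥ α → fail to reject H₀

reject H₀: no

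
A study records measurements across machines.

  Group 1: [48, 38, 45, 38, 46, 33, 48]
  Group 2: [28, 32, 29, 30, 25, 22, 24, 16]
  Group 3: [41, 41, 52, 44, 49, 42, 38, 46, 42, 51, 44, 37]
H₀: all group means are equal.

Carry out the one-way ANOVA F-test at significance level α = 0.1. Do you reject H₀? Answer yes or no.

reject H₀: yes

Group means [42.29, 25.75, 43.92], grand mean 38.111
SSB = Σnᵢ(x̄ᵢ−x̄)² = 1748.821; SSW = ΣΣ(x−x̄ᵢ)² = 647.845
MSB = 1748.821/2 = 874.4107; MSW = 647.845/24 = 26.9936
F = MSB/MSW = 32.3933
df = (2, 24)
p-value (upper-tail) = 0.00000
At α=0.1: p < α → reject H₀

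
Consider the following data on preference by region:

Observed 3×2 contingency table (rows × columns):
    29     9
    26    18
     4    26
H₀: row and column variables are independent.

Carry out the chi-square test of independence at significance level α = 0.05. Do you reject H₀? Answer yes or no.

Row totals [38, 44, 30], col totals [59, 53], n=112
χ² = (29−20.02)²/20.02 + (9−17.98)²/17.98 + (26−23.18)²/23.18 + (18−20.82)²/20.82 + (4−15.80)²/15.80 + (26−14.20)²/14.20 = 27.8728
df = 2
p-value (upper-tail) = 0.00000
At α=0.05: p < α → reject H₀

reject H₀: yes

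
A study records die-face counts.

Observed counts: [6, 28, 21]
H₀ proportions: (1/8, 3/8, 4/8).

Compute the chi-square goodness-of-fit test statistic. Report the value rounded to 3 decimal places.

n = 55; E_i = n·p_i = [6.88, 20.62, 27.50]
χ² = (6−6.88)²/6.88 + (28−20.62)²/20.62 + (21−27.50)²/27.50 = 4.2848
df = 2

test statistic = 4.285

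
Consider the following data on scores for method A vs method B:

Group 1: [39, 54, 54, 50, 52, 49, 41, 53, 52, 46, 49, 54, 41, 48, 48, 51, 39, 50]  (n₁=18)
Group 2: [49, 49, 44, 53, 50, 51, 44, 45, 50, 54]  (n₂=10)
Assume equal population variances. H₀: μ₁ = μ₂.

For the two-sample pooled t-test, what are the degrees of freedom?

degrees of freedom = 26

df = n₁ + n₂ − 2 = 18 + 10 − 2 = 26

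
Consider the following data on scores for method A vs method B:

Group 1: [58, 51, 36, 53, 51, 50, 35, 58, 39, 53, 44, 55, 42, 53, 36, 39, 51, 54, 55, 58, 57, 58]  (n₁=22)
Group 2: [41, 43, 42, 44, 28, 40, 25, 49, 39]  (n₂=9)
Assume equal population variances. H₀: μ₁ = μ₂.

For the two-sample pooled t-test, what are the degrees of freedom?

df = n₁ + n₂ − 2 = 22 + 9 − 2 = 29

degrees of freedom = 29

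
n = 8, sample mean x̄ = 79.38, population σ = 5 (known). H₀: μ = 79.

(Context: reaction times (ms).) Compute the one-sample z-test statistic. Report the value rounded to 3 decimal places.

test statistic = 0.215

SE = σ/√n = 5/√8 = 1.7678
z = (x̄−μ₀)/SE = (79.38−79)/1.7678 = 0.2150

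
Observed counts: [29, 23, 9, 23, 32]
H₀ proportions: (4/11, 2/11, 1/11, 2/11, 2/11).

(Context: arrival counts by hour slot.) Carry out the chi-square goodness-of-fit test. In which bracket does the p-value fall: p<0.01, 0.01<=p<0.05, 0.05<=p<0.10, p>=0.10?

n = 116; E_i = n·p_i = [42.18, 21.09, 10.55, 21.09, 21.09]
χ² = (29−42.18)²/42.18 + (23−21.09)²/21.09 + (9−10.55)²/10.55 + (23−21.09)²/21.09 + (32−21.09)²/21.09 = 10.3341
df = 4
p-value (upper-tail) = 0.03516
→ bracket: 0.01<=p<0.05

p-value bracket: 0.01<=p<0.05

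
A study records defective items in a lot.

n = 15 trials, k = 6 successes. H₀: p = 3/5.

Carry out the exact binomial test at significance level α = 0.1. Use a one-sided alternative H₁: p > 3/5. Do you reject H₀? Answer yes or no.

reject H₀: no

Exact binomial: n=15, k=6, p₀=3/5=0.6000
P(X≥6) from Σ C(n,i)·p₀^i·(1−p₀)^(n−i)
p-value (one-sided, H₁ greater) = 0.96617
At α=0.1: p ≥ α → fail to reject H₀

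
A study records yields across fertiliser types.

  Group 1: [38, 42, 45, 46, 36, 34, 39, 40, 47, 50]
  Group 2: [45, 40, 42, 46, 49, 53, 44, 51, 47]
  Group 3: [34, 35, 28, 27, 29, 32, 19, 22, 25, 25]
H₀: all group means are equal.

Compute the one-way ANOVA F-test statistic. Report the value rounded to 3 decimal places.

Group means [41.70, 46.33, 27.60], grand mean 38.276
SSB = Σnᵢ(x̄ᵢ−x̄)² = 1841.293; SSW = ΣΣ(x−x̄ᵢ)² = 618.500
MSB = 1841.293/2 = 920.6466; MSW = 618.500/26 = 23.7885
F = MSB/MSW = 38.7014
df = (2, 26)

test statistic = 38.701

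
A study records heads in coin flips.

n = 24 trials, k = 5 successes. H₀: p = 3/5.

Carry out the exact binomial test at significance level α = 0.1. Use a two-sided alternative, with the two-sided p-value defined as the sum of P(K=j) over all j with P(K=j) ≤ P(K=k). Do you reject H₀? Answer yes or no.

Exact binomial: n=24, k=5, p₀=3/5=0.6000
P(X=j) = C(n,j)·p₀^j·(1−p₀)^(n−j); p = Σ P(X=j) over j with P(X=j) ≤ P(X=5)
p-value (two-sided) = 0.00019
At α=0.1: p < α → reject H₀

reject H₀: yes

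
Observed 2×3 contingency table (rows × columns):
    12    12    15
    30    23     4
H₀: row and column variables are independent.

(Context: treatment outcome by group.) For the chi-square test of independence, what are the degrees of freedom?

df = (r−1)(c−1) = (2−1)·(3−1) = 2

degrees of freedom = 2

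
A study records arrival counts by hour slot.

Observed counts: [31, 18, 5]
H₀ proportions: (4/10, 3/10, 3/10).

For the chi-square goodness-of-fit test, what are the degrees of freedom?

degrees of freedom = 2

df = k − 1 = 3 − 1 = 2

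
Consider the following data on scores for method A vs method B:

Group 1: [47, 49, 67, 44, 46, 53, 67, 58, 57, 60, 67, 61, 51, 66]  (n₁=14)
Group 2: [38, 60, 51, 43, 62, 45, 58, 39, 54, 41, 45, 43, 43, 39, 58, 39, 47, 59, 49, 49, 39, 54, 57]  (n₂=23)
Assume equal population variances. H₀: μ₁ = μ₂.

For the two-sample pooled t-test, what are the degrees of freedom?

degrees of freedom = 35

df = n₁ + n₂ − 2 = 14 + 23 − 2 = 35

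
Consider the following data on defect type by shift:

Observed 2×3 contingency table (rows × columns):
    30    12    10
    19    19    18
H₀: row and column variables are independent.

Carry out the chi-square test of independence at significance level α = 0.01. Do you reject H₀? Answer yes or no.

Row totals [52, 56], col totals [49, 31, 28], n=108
χ² = (30−23.59)²/23.59 + (12−14.93)²/14.93 + (10−13.48)²/13.48 + (19−25.41)²/25.41 + (19−16.07)²/16.07 + (18−14.52)²/14.52 = 6.1961
df = 2
p-value (upper-tail) = 0.04514
At α=0.01: p ≥ α → fail to reject H₀

reject H₀: no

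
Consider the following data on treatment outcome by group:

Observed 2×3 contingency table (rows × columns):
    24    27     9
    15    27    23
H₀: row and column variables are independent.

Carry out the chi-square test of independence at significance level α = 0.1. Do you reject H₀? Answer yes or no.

Row totals [60, 65], col totals [39, 54, 32], n=125
χ² = (24−18.72)²/18.72 + (27−25.92)²/25.92 + (9−15.36)²/15.36 + (15−20.28)²/20.28 + (27−28.08)²/28.08 + (23−16.64)²/16.64 = 8.0147
df = 2
p-value (upper-tail) = 0.01818
At α=0.1: p < α → reject H₀

reject H₀: yes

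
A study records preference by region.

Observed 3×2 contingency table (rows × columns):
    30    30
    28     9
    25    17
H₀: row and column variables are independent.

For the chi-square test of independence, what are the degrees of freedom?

degrees of freedom = 2

df = (r−1)(c−1) = (3−1)·(2−1) = 2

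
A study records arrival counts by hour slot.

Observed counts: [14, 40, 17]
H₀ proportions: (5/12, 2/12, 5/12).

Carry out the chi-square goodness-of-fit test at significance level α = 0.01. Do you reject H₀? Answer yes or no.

n = 71; E_i = n·p_i = [29.58, 11.83, 29.58]
χ² = (14−29.58)²/29.58 + (40−11.83)²/11.83 + (17−29.58)²/29.58 = 80.6056
df = 2
p-value (upper-tail) = 0.00000
At α=0.01: p < α → reject H₀

reject H₀: yes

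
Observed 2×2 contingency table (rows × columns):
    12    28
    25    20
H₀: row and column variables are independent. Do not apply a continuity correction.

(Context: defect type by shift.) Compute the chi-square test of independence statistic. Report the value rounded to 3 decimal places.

test statistic = 5.626

Row totals [40, 45], col totals [37, 48], n=85
χ² = (12−17.41)²/17.41 + (28−22.59)²/22.59 + (25−19.59)²/19.59 + (20−25.41)²/25.41 = 5.6263
df = 1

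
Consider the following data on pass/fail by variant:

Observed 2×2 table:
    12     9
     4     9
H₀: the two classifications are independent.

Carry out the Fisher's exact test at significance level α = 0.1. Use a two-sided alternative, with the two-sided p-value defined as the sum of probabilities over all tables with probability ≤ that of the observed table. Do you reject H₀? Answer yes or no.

Margins: r₁=21, r₂=13, c₁=16, c₂=18, n=34
p_obs = C(21,12)·C(13,4)/C(34,16); sum pmf over tables with pmf ≤ p_obs
p-value (two-sided) = 0.17173
At α=0.1: p ≥ α → fail to reject H₀

reject H₀: no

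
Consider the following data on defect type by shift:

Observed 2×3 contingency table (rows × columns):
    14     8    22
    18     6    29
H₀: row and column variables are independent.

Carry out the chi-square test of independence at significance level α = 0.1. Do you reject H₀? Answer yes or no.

Row totals [44, 53], col totals [32, 14, 51], n=97
χ² = (14−14.52)²/14.52 + (8−6.35)²/6.35 + (22−23.13)²/23.13 + (18−17.48)²/17.48 + (6−7.65)²/7.65 + (29−27.87)²/27.87 = 0.9194
df = 2
p-value (upper-tail) = 0.63149
At α=0.1: p ≥ α → fail to reject H₀

reject H₀: no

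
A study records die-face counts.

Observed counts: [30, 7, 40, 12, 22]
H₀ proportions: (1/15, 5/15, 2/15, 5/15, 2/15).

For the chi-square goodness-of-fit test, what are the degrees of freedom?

df = k − 1 = 5 − 1 = 4

degrees of freedom = 4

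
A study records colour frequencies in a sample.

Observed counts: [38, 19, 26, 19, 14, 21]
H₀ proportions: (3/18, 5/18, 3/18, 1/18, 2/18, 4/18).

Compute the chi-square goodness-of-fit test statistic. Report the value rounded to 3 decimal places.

n = 137; E_i = n·p_i = [22.83, 38.06, 22.83, 7.61, 15.22, 30.44]
χ² = (38−22.83)²/22.83 + (19−38.06)²/38.06 + (26−22.83)²/22.83 + (19−7.61)²/7.61 + (14−15.22)²/15.22 + (21−30.44)²/30.44 = 40.1248
df = 5

test statistic = 40.125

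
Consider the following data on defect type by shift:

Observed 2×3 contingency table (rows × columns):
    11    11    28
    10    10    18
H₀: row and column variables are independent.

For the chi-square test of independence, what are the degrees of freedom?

df = (r−1)(c−1) = (2−1)·(3−1) = 2

degrees of freedom = 2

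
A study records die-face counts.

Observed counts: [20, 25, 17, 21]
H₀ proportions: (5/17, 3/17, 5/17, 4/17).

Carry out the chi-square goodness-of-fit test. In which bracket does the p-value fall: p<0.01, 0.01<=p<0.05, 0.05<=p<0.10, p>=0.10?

n = 83; E_i = n·p_i = [24.41, 14.65, 24.41, 19.53]
χ² = (20−24.41)²/24.41 + (25−14.65)²/14.65 + (17−24.41)²/24.41 + (21−19.53)²/19.53 = 10.4761
df = 3
p-value (upper-tail) = 0.01492
→ bracket: 0.01<=p<0.05

p-value bracket: 0.01<=p<0.05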